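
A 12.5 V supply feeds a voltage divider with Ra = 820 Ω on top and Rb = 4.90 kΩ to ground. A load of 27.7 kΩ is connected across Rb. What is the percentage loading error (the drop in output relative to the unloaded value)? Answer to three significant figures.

2.47 %

The divider's output (Thévenin) resistance is Ra‖Rb = 702.4 Ω.
Fractional drop under load = R_th/(R_th + R_L) = 702.4 / (702.4 + 27700) = 0.02473.
So the output falls by 2.47 %.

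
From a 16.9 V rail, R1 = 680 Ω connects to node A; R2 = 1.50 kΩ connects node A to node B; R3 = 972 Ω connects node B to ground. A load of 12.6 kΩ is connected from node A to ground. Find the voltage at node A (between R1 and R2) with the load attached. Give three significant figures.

V ≈ 12.7 V

Below node A the series string R2+R3 = 2472 Ω sits in parallel with the 12600 Ω load: 2067 Ω.
V_A = 16.9 × 2067/(680 + 2067) = 12.7 V.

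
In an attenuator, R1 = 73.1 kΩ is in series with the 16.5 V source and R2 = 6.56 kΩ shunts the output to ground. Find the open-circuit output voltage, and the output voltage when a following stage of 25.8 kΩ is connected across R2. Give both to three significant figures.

Open-circuit: V = 16.5 × 6.56/(73.1 + 6.56) = 1.36 V.
With the load, R2 becomes R2‖R_L = 5.230 kΩ, so V = 16.5 × 5.230/78.33 = 1.10 V.

Unloaded: 1.36 V; loaded: 1.10 V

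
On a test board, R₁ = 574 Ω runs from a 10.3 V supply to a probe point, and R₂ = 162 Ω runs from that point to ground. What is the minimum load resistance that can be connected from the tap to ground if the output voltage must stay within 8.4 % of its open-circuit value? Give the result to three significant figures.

Output resistance R_th = R₁‖R₂ = (574 × 162)/736.0 = 126.3 Ω.
The fractional drop is R_th/(R_th + R_L); requiring this ≤ 0.0840 gives R_L ≥ R_th(1/0.0840 − 1) = 126.3 × 10.90 = 1.38 kΩ.

R_L(min) ≈ 1.38 kΩ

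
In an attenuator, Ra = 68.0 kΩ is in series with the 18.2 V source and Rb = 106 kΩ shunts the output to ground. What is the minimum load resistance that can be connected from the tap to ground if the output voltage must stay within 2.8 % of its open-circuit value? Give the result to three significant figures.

R_L(min) ≈ 1.44 MΩ

Output resistance R_th = Ra‖Rb = (68.0 × 106)/174.0 = 41.43 kΩ.
The fractional drop is R_th/(R_th + R_L); requiring this ≤ 0.0280 gives R_L ≥ R_th(1/0.0280 − 1) = 41.43 × 34.71 = 1.44 MΩ.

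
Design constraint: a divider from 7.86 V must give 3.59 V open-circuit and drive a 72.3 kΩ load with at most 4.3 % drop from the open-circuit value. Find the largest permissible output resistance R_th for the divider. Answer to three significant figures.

R_th ≤ 3.25 kΩ

Loading drop = R_th/(R_th + R_L) ≤ 0.0430, so R_th ≤ R_L · ε/(1−ε) = 72.3 kΩ × 0.0430/0.9570 = 3.25 kΩ.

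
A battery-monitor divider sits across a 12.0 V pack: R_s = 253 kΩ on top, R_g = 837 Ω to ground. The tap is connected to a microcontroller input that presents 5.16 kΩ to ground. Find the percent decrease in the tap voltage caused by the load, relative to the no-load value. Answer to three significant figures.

13.9 %

The divider's output (Thévenin) resistance is R_s‖R_g = 834.2 Ω.
Fractional drop under load = R_th/(R_th + R_L) = 834.2 / (834.2 + 5160) = 0.1392.
So the output falls by 13.9 %.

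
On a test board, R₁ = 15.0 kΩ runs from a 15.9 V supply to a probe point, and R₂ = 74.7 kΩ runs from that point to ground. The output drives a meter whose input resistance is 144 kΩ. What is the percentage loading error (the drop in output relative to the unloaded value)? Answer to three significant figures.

7.98 %

The divider's output (Thévenin) resistance is R₁‖R₂ = 12.49 kΩ.
Fractional drop under load = R_th/(R_th + R_L) = 12.49 / (12.49 + 144) = 0.07982.
So the output falls by 7.98 %.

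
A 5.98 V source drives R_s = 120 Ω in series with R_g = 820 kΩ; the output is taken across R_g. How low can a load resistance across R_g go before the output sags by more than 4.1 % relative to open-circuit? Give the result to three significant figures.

R_L(min) ≈ 2.81 kΩ

Output resistance R_th = R_s‖R_g = (120 × 820000)/820100 = 120.0 Ω.
The fractional drop is R_th/(R_th + R_L); requiring this ≤ 0.0410 gives R_L ≥ R_th(1/0.0410 − 1) = 120.0 × 23.39 = 2.81 kΩ.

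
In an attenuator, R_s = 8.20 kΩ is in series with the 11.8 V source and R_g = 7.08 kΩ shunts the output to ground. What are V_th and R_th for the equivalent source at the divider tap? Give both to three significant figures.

V_th = 5.47 V, R_th = 3.80 kΩ

V_th is the open-circuit tap voltage: 11.8 × 7.08/(8.20 + 7.08) = 5.47 V.
With the supply zeroed, R_s and R_g appear in parallel from the tap: R_th = R_s‖R_g = (8.20 × 7.08)/15.28 = 3.80 kΩ.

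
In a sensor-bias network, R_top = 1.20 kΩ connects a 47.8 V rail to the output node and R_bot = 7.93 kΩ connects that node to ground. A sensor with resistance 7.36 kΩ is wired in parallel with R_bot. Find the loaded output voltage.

The load sits in parallel with R_bot: R_bot‖R_L = (7.93 × 7.36) / (7.93 + 7.36) = 3.817 kΩ.
V_out = 47.8 × 3.817 / (1.20 + 3.817) = 47.8 × 3.817/5.017 = 36.4 V.

V_out ≈ 36.4 V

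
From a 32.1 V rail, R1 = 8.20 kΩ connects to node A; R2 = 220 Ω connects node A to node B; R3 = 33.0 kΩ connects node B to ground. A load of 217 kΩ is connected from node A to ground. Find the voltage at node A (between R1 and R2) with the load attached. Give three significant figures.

V ≈ 25.0 V

Below node A the series string R2+R3 = 33220 Ω sits in parallel with the 217000 Ω load: 28810 Ω.
V_A = 32.1 × 28810/(8200 + 28810) = 25.0 V.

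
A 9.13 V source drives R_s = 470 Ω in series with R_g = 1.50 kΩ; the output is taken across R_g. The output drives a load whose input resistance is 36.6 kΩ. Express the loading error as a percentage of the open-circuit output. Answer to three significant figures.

0.968 %

The divider's output (Thévenin) resistance is R_s‖R_g = 357.9 Ω.
Fractional drop under load = R_th/(R_th + R_L) = 357.9 / (357.9 + 36600) = 0.009683.
So the output falls by 0.968 %.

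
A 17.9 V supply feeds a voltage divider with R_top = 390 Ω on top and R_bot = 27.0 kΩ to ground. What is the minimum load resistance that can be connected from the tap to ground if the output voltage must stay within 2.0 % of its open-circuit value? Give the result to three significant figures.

Output resistance R_th = R_top‖R_bot = (390 × 27000)/27390 = 384.4 Ω.
The fractional drop is R_th/(R_th + R_L); requiring this ≤ 0.0200 gives R_L ≥ R_th(1/0.0200 − 1) = 384.4 × 49.00 = 18.8 kΩ.

R_L(min) ≈ 18.8 kΩ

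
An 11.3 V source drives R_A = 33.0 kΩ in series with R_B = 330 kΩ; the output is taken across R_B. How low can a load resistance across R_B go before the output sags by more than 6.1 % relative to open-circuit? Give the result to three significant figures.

R_L(min) ≈ 462 kΩ

Output resistance R_th = R_A‖R_B = (33.0 × 330)/363.0 = 30.00 kΩ.
The fractional drop is R_th/(R_th + R_L); requiring this ≤ 0.0610 gives R_L ≥ R_th(1/0.0610 − 1) = 30.00 × 15.39 = 462 kΩ.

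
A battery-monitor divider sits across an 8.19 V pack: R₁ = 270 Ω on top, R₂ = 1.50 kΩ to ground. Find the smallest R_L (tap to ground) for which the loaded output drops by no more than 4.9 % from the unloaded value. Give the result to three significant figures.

R_L(min) ≈ 4.44 kΩ

Output resistance R_th = R₁‖R₂ = (270 × 1500)/1770 = 228.8 Ω.
The fractional drop is R_th/(R_th + R_L); requiring this ≤ 0.0490 gives R_L ≥ R_th(1/0.0490 − 1) = 228.8 × 19.41 = 4.44 kΩ.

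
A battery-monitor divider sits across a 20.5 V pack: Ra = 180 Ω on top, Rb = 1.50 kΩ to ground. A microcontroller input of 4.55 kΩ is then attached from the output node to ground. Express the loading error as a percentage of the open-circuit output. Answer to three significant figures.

3.41 %

The divider's output (Thévenin) resistance is Ra‖Rb = 160.7 Ω.
Fractional drop under load = R_th/(R_th + R_L) = 160.7 / (160.7 + 4550) = 0.03412.
So the output falls by 3.41 %.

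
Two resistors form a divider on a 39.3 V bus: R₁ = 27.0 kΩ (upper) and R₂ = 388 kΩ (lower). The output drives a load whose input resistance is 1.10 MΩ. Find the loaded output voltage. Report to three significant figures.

V_out ≈ 35.9 V

The load sits in parallel with R₂: R₂‖R_L = (388 × 1100) / (388 + 1100) = 286.8 kΩ.
V_out = 39.3 × 286.8 / (27.0 + 286.8) = 39.3 × 286.8/313.8 = 35.9 V.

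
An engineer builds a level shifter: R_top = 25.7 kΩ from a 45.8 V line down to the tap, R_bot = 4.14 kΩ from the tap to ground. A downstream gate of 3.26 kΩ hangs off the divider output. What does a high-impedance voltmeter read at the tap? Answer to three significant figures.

V_out ≈ 3.03 V

The load sits in parallel with R_bot: R_bot‖R_L = (4.14 × 3.26) / (4.14 + 3.26) = 1.824 kΩ.
V_out = 45.8 × 1.824 / (25.7 + 1.824) = 45.8 × 1.824/27.52 = 3.03 V.
(Unloaded it would have been 6.35 V.)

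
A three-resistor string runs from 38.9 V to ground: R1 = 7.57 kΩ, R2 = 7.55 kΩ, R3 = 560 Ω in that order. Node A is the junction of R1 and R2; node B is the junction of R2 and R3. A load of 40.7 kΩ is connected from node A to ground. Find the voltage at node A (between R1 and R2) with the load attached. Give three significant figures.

Below node A the series string R2+R3 = 8110 Ω sits in parallel with the 40700 Ω load: 6762 Ω.
V_A = 38.9 × 6762/(7570 + 6762) = 18.4 V.

V ≈ 18.4 V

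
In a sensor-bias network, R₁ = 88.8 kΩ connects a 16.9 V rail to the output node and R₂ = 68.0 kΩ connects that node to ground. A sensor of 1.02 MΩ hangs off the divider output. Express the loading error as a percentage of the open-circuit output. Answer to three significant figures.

3.64 %

The divider's output (Thévenin) resistance is R₁‖R₂ = 38.51 kΩ.
Fractional drop under load = R_th/(R_th + R_L) = 38.51 / (38.51 + 1020) = 0.03638.
So the output falls by 3.64 %.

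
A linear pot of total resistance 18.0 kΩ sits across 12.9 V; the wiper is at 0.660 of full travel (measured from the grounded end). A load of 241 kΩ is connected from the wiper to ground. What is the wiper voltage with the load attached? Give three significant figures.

The wiper splits the pot into (1−α)R = 6.120 kΩ above and αR = 11.88 kΩ below.
Lower section ‖ load = 11.32 kΩ.
V_wiper = 12.9 × 11.32/(6.120 + 11.32) = 8.37 V.

V ≈ 8.37 V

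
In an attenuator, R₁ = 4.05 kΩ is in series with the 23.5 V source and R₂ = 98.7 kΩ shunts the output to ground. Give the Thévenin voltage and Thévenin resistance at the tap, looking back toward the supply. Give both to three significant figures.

V_th is the open-circuit tap voltage: 23.5 × 98.7/(4.05 + 98.7) = 22.6 V.
With the supply zeroed, R₁ and R₂ appear in parallel from the tap: R_th = R₁‖R₂ = (4.05 × 98.7)/102.8 = 3.89 kΩ.

V_th = 22.6 V, R_th = 3.89 kΩ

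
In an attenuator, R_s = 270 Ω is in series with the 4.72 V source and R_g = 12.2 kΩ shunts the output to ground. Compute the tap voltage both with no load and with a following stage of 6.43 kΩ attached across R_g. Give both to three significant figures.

Unloaded: 4.62 V; loaded: 4.44 V

Open-circuit: V = 4.72 × 12200/(270 + 12200) = 4.62 V.
With the load, R_g becomes R_g‖R_L = 4211 Ω, so V = 4.72 × 4211/4481 = 4.44 V.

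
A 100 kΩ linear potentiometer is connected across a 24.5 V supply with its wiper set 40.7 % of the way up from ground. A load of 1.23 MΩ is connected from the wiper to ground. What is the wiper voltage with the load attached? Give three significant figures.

V ≈ 9.78 V

The wiper splits the pot into (1−α)R = 59.30 kΩ above and αR = 40.70 kΩ below.
Lower section ‖ load = 39.40 kΩ.
V_wiper = 24.5 × 39.40/(59.30 + 39.40) = 9.78 V.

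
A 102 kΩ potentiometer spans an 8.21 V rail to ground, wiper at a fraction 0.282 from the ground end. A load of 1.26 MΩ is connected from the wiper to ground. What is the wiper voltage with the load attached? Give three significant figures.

V ≈ 2.28 V

The wiper splits the pot into (1−α)R = 73.24 kΩ above and αR = 28.76 kΩ below.
Lower section ‖ load = 28.12 kΩ.
V_wiper = 8.21 × 28.12/(73.24 + 28.12) = 2.28 V.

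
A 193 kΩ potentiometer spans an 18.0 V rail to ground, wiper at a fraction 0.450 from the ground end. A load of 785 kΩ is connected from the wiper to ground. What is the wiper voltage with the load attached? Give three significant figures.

The wiper splits the pot into (1−α)R = 106.2 kΩ above and αR = 86.85 kΩ below.
Lower section ‖ load = 78.20 kΩ.
V_wiper = 18.0 × 78.20/(106.2 + 78.20) = 7.64 V.

V ≈ 7.64 V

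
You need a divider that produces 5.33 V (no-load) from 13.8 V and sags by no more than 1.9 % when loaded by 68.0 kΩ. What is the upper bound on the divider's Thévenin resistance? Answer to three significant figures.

R_th ≤ 1.32 kΩ

Loading drop = R_th/(R_th + R_L) ≤ 0.0190, so R_th ≤ R_L · ε/(1−ε) = 68.0 kΩ × 0.0190/0.9810 = 1.32 kΩ.
(Any R1, R2 with R2/(R1+R2) = 0.386 and R1‖R2 ≤ 1.32 kΩ will meet the spec.)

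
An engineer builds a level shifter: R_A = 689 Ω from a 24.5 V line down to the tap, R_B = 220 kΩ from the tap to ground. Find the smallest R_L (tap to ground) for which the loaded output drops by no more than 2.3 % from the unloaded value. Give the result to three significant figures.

Output resistance R_th = R_A‖R_B = (689 × 220000)/220700 = 686.8 Ω.
The fractional drop is R_th/(R_th + R_L); requiring this ≤ 0.0230 gives R_L ≥ R_th(1/0.0230 − 1) = 686.8 × 42.48 = 29.2 kΩ.

R_L(min) ≈ 29.2 kΩ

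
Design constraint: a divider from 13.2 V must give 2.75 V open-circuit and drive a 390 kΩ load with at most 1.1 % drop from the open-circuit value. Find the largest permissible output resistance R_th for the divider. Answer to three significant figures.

Loading drop = R_th/(R_th + R_L) ≤ 0.0110, so R_th ≤ R_L · ε/(1−ε) = 390 kΩ × 0.0110/0.9890 = 4.34 kΩ.

R_th ≤ 4.34 kΩ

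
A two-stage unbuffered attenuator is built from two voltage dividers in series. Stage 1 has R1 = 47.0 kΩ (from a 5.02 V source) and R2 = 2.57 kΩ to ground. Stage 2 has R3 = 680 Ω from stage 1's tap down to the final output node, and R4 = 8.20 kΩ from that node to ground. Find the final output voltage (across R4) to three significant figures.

V_out ≈ 0.189 V

Stage 2 presents R3+R4 = 8880 Ω as a load on stage 1's tap.
Stage 1's lower leg becomes R2‖(R3+R4) = 1993 Ω, so V_mid = 5.02 × 1993/48990 = 0.2042 V.
Stage 2 is itself unloaded: V_out = V_mid × R4/(R3+R4) = 0.2042 × 8200/8880 = 0.189 V.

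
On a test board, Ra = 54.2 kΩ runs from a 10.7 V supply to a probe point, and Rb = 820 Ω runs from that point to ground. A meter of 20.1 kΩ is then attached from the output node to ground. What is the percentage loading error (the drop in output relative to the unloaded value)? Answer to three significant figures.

The divider's output (Thévenin) resistance is Ra‖Rb = 807.8 Ω.
Fractional drop under load = R_th/(R_th + R_L) = 807.8 / (807.8 + 20100) = 0.03864.
So the output falls by 3.86 %.

3.86 %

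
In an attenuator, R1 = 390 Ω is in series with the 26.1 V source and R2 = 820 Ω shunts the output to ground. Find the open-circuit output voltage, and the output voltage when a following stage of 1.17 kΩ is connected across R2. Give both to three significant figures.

Unloaded: 17.7 V; loaded: 14.4 V

Open-circuit: V = 26.1 × 820/(390 + 820) = 17.7 V.
With the load, R2 becomes R2‖R_L = 482.1 Ω, so V = 26.1 × 482.1/872.1 = 14.4 V.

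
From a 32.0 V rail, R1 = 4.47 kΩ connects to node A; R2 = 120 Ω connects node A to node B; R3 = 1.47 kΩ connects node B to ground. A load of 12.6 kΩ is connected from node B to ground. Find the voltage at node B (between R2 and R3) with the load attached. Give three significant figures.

At node B, R3 is in parallel with the load: R3‖R_L = 1316 Ω.
Below node A the resistance is R2 + (R3‖R_L) = 1436 Ω, so V_A = 32.0 × 1436/5906 = 7.782 V.
Then V_B = V_A × (R3‖R_L)/(R2 + R3‖R_L) = 7.782 × 1316/1436 = 7.13 V.

V ≈ 7.13 V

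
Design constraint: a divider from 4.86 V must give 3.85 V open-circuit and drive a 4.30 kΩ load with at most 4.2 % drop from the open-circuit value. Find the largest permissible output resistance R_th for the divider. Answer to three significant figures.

Loading drop = R_th/(R_th + R_L) ≤ 0.0420, so R_th ≤ R_L · ε/(1−ε) = 4.30 kΩ × 0.0420/0.9580 = 189 Ω.

R_th ≤ 189 Ω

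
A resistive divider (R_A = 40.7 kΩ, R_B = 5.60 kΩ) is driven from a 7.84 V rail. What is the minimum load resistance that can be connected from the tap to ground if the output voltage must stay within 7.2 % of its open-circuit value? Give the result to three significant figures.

Output resistance R_th = R_A‖R_B = (40.7 × 5.60)/46.30 = 4.923 kΩ.
The fractional drop is R_th/(R_th + R_L); requiring this ≤ 0.0720 gives R_L ≥ R_th(1/0.0720 − 1) = 4.923 × 12.89 = 63.4 kΩ.

R_L(min) ≈ 63.4 kΩ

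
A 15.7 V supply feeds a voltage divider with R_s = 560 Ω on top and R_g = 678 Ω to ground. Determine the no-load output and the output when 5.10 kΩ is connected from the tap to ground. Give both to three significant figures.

Unloaded: 8.60 V; loaded: 8.11 V

Open-circuit: V = 15.7 × 678/(560 + 678) = 8.60 V.
With the load, R_g becomes R_g‖R_L = 598.4 Ω, so V = 15.7 × 598.4/1158 = 8.11 V.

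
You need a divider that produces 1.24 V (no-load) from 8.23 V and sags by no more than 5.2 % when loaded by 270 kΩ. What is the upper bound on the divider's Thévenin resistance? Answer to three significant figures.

Loading drop = R_th/(R_th + R_L) ≤ 0.0520, so R_th ≤ R_L · ε/(1−ε) = 270 kΩ × 0.0520/0.9480 = 14.8 kΩ.
(Any R1, R2 with R2/(R1+R2) = 0.151 and R1‖R2 ≤ 14.8 kΩ will meet the spec.)

R_th ≤ 14.8 kΩ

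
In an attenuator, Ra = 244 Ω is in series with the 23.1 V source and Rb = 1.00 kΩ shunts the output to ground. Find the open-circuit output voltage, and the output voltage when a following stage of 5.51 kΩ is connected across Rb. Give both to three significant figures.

Open-circuit: V = 23.1 × 1000/(244 + 1000) = 18.6 V.
With the load, Rb becomes Rb‖R_L = 846.4 Ω, so V = 23.1 × 846.4/1090 = 17.9 V.

Unloaded: 18.6 V; loaded: 17.9 V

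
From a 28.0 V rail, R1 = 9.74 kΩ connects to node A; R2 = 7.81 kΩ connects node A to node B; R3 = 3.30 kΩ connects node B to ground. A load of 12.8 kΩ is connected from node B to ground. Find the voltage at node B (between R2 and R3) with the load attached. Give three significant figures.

At node B, R3 is in parallel with the load: R3‖R_L = 2.624 kΩ.
Below node A the resistance is R2 + (R3‖R_L) = 10.43 kΩ, so V_A = 28.0 × 10.43/20.17 = 14.48 V.
Then V_B = V_A × (R3‖R_L)/(R2 + R3‖R_L) = 14.48 × 2.624/10.43 = 3.64 V.

V ≈ 3.64 V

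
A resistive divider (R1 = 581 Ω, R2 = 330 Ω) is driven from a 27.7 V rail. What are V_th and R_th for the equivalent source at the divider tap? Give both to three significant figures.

V_th is the open-circuit tap voltage: 27.7 × 330/(581 + 330) = 10.0 V.
With the supply zeroed, R1 and R2 appear in parallel from the tap: R_th = R1‖R2 = (581 × 330)/911.0 = 210 Ω.

V_th = 10.0 V, R_th = 210 Ω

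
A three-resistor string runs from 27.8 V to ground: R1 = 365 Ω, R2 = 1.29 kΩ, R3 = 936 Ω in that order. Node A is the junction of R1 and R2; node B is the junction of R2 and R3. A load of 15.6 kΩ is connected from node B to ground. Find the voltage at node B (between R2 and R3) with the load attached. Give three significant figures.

At node B, R3 is in parallel with the load: R3‖R_L = 883.0 Ω.
Below node A the resistance is R2 + (R3‖R_L) = 2173 Ω, so V_A = 27.8 × 2173/2538 = 23.80 V.
Then V_B = V_A × (R3‖R_L)/(R2 + R3‖R_L) = 23.80 × 883.0/2173 = 9.67 V.

V ≈ 9.67 V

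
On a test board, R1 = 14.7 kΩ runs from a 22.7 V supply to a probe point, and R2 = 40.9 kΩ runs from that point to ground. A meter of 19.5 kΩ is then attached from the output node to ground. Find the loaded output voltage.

V_out ≈ 10.7 V

The load sits in parallel with R2: R2‖R_L = (40.9 × 19.5) / (40.9 + 19.5) = 13.20 kΩ.
V_out = 22.7 × 13.20 / (14.7 + 13.20) = 22.7 × 13.20/27.90 = 10.7 V.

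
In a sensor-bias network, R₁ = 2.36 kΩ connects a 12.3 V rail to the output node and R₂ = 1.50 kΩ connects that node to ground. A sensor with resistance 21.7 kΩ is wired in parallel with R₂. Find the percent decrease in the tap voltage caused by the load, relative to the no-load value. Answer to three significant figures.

4.05 %

The divider's output (Thévenin) resistance is R₁‖R₂ = 0.9171 kΩ.
Fractional drop under load = R_th/(R_th + R_L) = 0.9171 / (0.9171 + 21.7) = 0.04055.
So the output falls by 4.05 %.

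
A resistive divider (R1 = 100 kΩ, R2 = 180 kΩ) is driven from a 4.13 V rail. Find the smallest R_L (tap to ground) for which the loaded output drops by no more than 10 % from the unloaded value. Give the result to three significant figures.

R_L(min) ≈ 579 kΩ

Output resistance R_th = R1‖R2 = (100 × 180)/280.0 = 64.29 kΩ.
The fractional drop is R_th/(R_th + R_L); requiring this ≤ 0.100 gives R_L ≥ R_th(1/0.100 − 1) = 64.29 × 9.000 = 579 kΩ.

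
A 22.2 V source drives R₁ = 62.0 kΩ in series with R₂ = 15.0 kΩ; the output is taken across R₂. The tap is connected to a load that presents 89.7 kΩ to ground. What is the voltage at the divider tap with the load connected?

The load sits in parallel with R₂: R₂‖R_L = (15.0 × 89.7) / (15.0 + 89.7) = 12.85 kΩ.
V_out = 22.2 × 12.85 / (62.0 + 12.85) = 22.2 × 12.85/74.85 = 3.81 V.

V_out ≈ 3.81 V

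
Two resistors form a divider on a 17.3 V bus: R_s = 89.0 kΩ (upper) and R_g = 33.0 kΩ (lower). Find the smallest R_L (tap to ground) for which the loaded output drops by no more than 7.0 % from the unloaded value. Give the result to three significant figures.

R_L(min) ≈ 320 kΩ

Output resistance R_th = R_s‖R_g = (89.0 × 33.0)/122.0 = 24.07 kΩ.
The fractional drop is R_th/(R_th + R_L); requiring this ≤ 0.0700 gives R_L ≥ R_th(1/0.0700 − 1) = 24.07 × 13.29 = 320 kΩ.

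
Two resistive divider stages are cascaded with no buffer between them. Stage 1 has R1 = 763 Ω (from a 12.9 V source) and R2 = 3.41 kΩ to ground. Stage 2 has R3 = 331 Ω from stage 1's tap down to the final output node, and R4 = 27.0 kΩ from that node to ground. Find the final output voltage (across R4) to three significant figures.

V_out ≈ 10.2 V

Stage 2 presents R3+R4 = 27330 Ω as a load on stage 1's tap.
Stage 1's lower leg becomes R2‖(R3+R4) = 3032 Ω, so V_mid = 12.9 × 3032/3795 = 10.31 V.
Stage 2 is itself unloaded: V_out = V_mid × R4/(R3+R4) = 10.31 × 27000/27330 = 10.2 V.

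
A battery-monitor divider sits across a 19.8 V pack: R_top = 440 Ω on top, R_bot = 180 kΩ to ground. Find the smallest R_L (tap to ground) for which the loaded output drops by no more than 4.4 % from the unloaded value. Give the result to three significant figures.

R_L(min) ≈ 9.54 kΩ

Output resistance R_th = R_top‖R_bot = (440 × 180000)/180400 = 438.9 Ω.
The fractional drop is R_th/(R_th + R_L); requiring this ≤ 0.0440 gives R_L ≥ R_th(1/0.0440 − 1) = 438.9 × 21.73 = 9.54 kΩ.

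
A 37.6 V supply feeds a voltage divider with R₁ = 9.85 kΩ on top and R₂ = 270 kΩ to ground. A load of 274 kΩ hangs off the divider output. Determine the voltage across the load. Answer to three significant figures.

V_out ≈ 35.1 V

The load sits in parallel with R₂: R₂‖R_L = (270 × 274) / (270 + 274) = 136.0 kΩ.
V_out = 37.6 × 136.0 / (9.85 + 136.0) = 37.6 × 136.0/145.8 = 35.1 V.
(Unloaded it would have been 36.3 V.)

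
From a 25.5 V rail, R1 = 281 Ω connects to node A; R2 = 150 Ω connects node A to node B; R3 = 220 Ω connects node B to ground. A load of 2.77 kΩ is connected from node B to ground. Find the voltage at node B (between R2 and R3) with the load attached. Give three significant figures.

V ≈ 8.19 V

At node B, R3 is in parallel with the load: R3‖R_L = 203.8 Ω.
Below node A the resistance is R2 + (R3‖R_L) = 353.8 Ω, so V_A = 25.5 × 353.8/634.8 = 14.21 V.
Then V_B = V_A × (R3‖R_L)/(R2 + R3‖R_L) = 14.21 × 203.8/353.8 = 8.19 V.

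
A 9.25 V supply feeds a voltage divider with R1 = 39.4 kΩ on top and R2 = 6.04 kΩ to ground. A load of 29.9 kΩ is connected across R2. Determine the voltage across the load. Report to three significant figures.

V_out ≈ 1.05 V

The load sits in parallel with R2: R2‖R_L = (6.04 × 29.9) / (6.04 + 29.9) = 5.025 kΩ.
V_out = 9.25 × 5.025 / (39.4 + 5.025) = 9.25 × 5.025/44.42 = 1.05 V.
(Unloaded it would have been 1.23 V.)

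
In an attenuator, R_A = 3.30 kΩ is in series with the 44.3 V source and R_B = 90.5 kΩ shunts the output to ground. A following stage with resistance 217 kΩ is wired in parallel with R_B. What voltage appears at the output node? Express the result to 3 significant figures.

V_out ≈ 42.1 V

The load sits in parallel with R_B: R_B‖R_L = (90.5 × 217) / (90.5 + 217) = 63.87 kΩ.
V_out = 44.3 × 63.87 / (3.30 + 63.87) = 44.3 × 63.87/67.17 = 42.1 V.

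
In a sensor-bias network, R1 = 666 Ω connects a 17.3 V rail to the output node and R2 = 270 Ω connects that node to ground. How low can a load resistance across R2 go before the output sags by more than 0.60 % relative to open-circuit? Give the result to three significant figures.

Output resistance R_th = R1‖R2 = (666 × 270)/936.0 = 192.1 Ω.
The fractional drop is R_th/(R_th + R_L); requiring this ≤ 0.00600 gives R_L ≥ R_th(1/0.00600 − 1) = 192.1 × 165.7 = 31.8 kΩ.

R_L(min) ≈ 31.8 kΩ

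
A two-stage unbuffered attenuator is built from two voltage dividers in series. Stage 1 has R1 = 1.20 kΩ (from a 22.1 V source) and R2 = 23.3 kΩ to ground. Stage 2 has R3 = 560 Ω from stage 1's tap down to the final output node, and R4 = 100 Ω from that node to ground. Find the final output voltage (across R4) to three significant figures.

Stage 2 presents R3+R4 = 660.0 Ω as a load on stage 1's tap.
Stage 1's lower leg becomes R2‖(R3+R4) = 641.8 Ω, so V_mid = 22.1 × 641.8/1842 = 7.701 V.
Stage 2 is itself unloaded: V_out = V_mid × R4/(R3+R4) = 7.701 × 100/660.0 = 1.17 V.

V_out ≈ 1.17 V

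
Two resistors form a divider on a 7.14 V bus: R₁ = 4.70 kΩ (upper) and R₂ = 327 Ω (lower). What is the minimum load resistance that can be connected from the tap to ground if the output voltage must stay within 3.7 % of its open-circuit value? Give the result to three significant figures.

Output resistance R_th = R₁‖R₂ = (4700 × 327)/5027 = 305.7 Ω.
The fractional drop is R_th/(R_th + R_L); requiring this ≤ 0.0370 gives R_L ≥ R_th(1/0.0370 − 1) = 305.7 × 26.03 = 7.96 kΩ.

R_L(min) ≈ 7.96 kΩ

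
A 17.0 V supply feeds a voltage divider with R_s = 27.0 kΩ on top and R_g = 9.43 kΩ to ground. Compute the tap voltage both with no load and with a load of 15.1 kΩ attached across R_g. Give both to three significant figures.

Unloaded: 4.40 V; loaded: 3.01 V

Open-circuit: V = 17.0 × 9.43/(27.0 + 9.43) = 4.40 V.
With the load, R_g becomes R_g‖R_L = 5.805 kΩ, so V = 17.0 × 5.805/32.80 = 3.01 V.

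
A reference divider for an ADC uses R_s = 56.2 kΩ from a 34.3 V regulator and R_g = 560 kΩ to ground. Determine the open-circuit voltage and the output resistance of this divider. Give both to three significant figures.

V_th = 31.2 V, R_th = 51.1 kΩ

V_th is the open-circuit tap voltage: 34.3 × 560/(56.2 + 560) = 31.2 V.
With the supply zeroed, R_s and R_g appear in parallel from the tap: R_th = R_s‖R_g = (56.2 × 560)/616.2 = 51.1 kΩ.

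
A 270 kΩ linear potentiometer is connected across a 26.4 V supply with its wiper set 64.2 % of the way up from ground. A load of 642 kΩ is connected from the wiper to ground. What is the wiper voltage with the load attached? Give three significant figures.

The wiper splits the pot into (1−α)R = 96.66 kΩ above and αR = 173.3 kΩ below.
Lower section ‖ load = 136.5 kΩ.
V_wiper = 26.4 × 136.5/(96.66 + 136.5) = 15.5 V.

V ≈ 15.5 V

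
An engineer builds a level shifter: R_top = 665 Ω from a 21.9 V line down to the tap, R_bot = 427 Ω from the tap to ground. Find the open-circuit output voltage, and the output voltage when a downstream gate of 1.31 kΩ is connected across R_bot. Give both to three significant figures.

Open-circuit: V = 21.9 × 427/(665 + 427) = 8.56 V.
With the load, R_bot becomes R_bot‖R_L = 322.0 Ω, so V = 21.9 × 322.0/987.0 = 7.15 V.

Unloaded: 8.56 V; loaded: 7.15 V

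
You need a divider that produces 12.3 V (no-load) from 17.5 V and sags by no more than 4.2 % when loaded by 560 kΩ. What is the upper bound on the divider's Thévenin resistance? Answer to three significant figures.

Loading drop = R_th/(R_th + R_L) ≤ 0.0420, so R_th ≤ R_L · ε/(1−ε) = 560 kΩ × 0.0420/0.9580 = 24.6 kΩ.

R_th ≤ 24.6 kΩ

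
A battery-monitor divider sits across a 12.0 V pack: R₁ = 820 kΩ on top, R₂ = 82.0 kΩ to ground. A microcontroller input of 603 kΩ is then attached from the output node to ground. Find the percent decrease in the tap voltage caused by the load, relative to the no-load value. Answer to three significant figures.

11.0 %

Unloaded V = 12.0 × 82.0/902.0 = 1.0909 V.
Loaded: R₂‖R_L = 72.18 kΩ, giving V = 12.0 × 72.18/892.2 = 0.97088 V.
Drop = (1.0909 − 0.97088) / 1.0909 = 11.0 %.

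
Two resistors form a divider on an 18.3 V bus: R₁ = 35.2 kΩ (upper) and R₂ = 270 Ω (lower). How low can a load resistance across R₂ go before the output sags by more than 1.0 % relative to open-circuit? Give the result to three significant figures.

Output resistance R_th = R₁‖R₂ = (35200 × 270)/35470 = 267.9 Ω.
The fractional drop is R_th/(R_th + R_L); requiring this ≤ 0.0100 gives R_L ≥ R_th(1/0.0100 − 1) = 267.9 × 99.00 = 26.5 kΩ.

R_L(min) ≈ 26.5 kΩ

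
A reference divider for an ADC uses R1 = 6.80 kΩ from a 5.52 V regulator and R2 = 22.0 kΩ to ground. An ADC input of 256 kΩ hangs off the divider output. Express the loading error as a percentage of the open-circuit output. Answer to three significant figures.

1.99 %

The divider's output (Thévenin) resistance is R1‖R2 = 5.194 kΩ.
Fractional drop under load = R_th/(R_th + R_L) = 5.194 / (5.194 + 256) = 0.01989.
So the output falls by 1.99 %.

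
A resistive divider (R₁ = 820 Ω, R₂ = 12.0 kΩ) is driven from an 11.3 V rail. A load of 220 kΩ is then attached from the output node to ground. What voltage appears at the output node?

The load sits in parallel with R₂: R₂‖R_L = (12000 × 220000) / (12000 + 220000) = 11380 Ω.
V_out = 11.3 × 11380 / (820 + 11380) = 11.3 × 11380/12200 = 10.5 V.

V_out ≈ 10.5 V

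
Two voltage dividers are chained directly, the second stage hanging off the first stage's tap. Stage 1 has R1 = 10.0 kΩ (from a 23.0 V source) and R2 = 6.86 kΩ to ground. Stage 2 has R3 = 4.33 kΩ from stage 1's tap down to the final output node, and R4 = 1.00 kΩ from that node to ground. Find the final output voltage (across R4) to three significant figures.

V_out ≈ 0.996 V

Stage 2 presents R3+R4 = 5.330 kΩ as a load on stage 1's tap.
Stage 1's lower leg becomes R2‖(R3+R4) = 2.999 kΩ, so V_mid = 23.0 × 2.999/13.00 = 5.307 V.
Stage 2 is itself unloaded: V_out = V_mid × R4/(R3+R4) = 5.307 × 1.00/5.330 = 0.996 V.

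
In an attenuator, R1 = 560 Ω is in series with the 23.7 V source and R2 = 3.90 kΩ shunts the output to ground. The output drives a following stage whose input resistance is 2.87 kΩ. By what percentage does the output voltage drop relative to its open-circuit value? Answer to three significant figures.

14.6 %

The divider's output (Thévenin) resistance is R1‖R2 = 489.7 Ω.
Fractional drop under load = R_th/(R_th + R_L) = 489.7 / (489.7 + 2870) = 0.1458.
So the output falls by 14.6 %.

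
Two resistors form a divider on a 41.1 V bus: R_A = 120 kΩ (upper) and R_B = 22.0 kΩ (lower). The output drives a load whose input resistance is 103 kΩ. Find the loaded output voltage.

The load sits in parallel with R_B: R_B‖R_L = (22.0 × 103) / (22.0 + 103) = 18.13 kΩ.
V_out = 41.1 × 18.13 / (120 + 18.13) = 41.1 × 18.13/138.1 = 5.39 V.

V_out ≈ 5.39 V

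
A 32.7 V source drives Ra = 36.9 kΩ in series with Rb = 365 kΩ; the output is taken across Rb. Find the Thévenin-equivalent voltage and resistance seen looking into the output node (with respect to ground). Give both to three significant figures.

V_th is the open-circuit tap voltage: 32.7 × 365/(36.9 + 365) = 29.7 V.
With the supply zeroed, Ra and Rb appear in parallel from the tap: R_th = Ra‖Rb = (36.9 × 365)/401.9 = 33.5 kΩ.

V_th = 29.7 V, R_th = 33.5 kΩ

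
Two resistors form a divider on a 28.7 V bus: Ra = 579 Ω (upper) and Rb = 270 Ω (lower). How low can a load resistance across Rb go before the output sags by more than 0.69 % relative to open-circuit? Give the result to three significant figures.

Output resistance R_th = Ra‖Rb = (579 × 270)/849.0 = 184.1 Ω.
The fractional drop is R_th/(R_th + R_L); requiring this ≤ 0.00690 gives R_L ≥ R_th(1/0.00690 − 1) = 184.1 × 143.9 = 26.5 kΩ.

R_L(min) ≈ 26.5 kΩ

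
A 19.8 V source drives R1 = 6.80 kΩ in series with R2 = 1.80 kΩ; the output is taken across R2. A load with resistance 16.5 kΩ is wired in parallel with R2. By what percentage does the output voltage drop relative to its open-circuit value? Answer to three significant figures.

The divider's output (Thévenin) resistance is R1‖R2 = 1.423 kΩ.
Fractional drop under load = R_th/(R_th + R_L) = 1.423 / (1.423 + 16.5) = 0.07941.
So the output falls by 7.94 %.

7.94 %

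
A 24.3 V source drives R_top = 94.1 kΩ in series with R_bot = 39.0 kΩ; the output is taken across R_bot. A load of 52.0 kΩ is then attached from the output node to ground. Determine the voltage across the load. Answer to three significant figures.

The load sits in parallel with R_bot: R_bot‖R_L = (39.0 × 52.0) / (39.0 + 52.0) = 22.29 kΩ.
V_out = 24.3 × 22.29 / (94.1 + 22.29) = 24.3 × 22.29/116.4 = 4.65 V.
(Unloaded it would have been 7.12 V.)

V_out ≈ 4.65 V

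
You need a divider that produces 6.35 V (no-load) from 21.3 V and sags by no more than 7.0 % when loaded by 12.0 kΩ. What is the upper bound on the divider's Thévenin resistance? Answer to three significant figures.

Loading drop = R_th/(R_th + R_L) ≤ 0.0700, so R_th ≤ R_L · ε/(1−ε) = 12.0 kΩ × 0.0700/0.9300 = 903 Ω.
(Any R1, R2 with R2/(R1+R2) = 0.298 and R1‖R2 ≤ 903 Ω will meet the spec.)

R_th ≤ 903 Ω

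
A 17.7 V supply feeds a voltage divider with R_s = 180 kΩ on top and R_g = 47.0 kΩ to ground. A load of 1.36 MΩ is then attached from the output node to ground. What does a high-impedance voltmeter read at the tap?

V_out ≈ 3.57 V

The load sits in parallel with R_g: R_g‖R_L = (47.0 × 1360) / (47.0 + 1360) = 45.43 kΩ.
V_out = 17.7 × 45.43 / (180 + 45.43) = 17.7 × 45.43/225.4 = 3.57 V.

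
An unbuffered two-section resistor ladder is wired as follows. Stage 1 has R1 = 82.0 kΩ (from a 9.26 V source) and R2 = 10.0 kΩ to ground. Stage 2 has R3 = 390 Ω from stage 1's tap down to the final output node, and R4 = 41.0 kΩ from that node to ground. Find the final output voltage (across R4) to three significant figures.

V_out ≈ 0.820 V

Stage 2 presents R3+R4 = 41390 Ω as a load on stage 1's tap.
Stage 1's lower leg becomes R2‖(R3+R4) = 8054 Ω, so V_mid = 9.26 × 8054/90050 = 0.8282 V.
Stage 2 is itself unloaded: V_out = V_mid × R4/(R3+R4) = 0.8282 × 41000/41390 = 0.820 V.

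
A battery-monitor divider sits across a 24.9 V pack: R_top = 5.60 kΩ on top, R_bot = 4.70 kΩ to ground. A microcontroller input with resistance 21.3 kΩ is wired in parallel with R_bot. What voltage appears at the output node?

The load sits in parallel with R_bot: R_bot‖R_L = (4.70 × 21.3) / (4.70 + 21.3) = 3.850 kΩ.
V_out = 24.9 × 3.850 / (5.60 + 3.850) = 24.9 × 3.850/9.450 = 10.1 V.

V_out ≈ 10.1 V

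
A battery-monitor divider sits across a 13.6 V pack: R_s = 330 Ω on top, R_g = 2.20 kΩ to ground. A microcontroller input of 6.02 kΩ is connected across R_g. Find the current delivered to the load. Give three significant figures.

R_g‖R_L = 1611 Ω; V_out = 13.6 × 1611/1941 = 11.29 V.
I_L = V_out / R_L = 11.29 / 6.02 kΩ = 1.88 mA.

I_L ≈ 1.88 mA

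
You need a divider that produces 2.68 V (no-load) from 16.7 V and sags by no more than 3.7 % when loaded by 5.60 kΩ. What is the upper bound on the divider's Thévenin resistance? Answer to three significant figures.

R_th ≤ 215 Ω

Loading drop = R_th/(R_th + R_L) ≤ 0.0370, so R_th ≤ R_L · ε/(1−ε) = 5.60 kΩ × 0.0370/0.9630 = 215 Ω.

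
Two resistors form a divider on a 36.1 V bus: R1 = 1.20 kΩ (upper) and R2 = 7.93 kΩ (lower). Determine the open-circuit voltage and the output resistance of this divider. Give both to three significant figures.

V_th is the open-circuit tap voltage: 36.1 × 7.93/(1.20 + 7.93) = 31.4 V.
With the supply zeroed, R1 and R2 appear in parallel from the tap: R_th = R1‖R2 = (1.20 × 7.93)/9.130 = 1.04 kΩ.

V_th = 31.4 V, R_th = 1.04 kΩ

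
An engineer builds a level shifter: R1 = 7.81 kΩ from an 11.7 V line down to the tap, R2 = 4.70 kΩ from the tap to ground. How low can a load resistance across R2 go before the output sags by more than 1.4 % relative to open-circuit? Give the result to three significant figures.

Output resistance R_th = R1‖R2 = (7.81 × 4.70)/12.51 = 2.934 kΩ.
The fractional drop is R_th/(R_th + R_L); requiring this ≤ 0.0140 gives R_L ≥ R_th(1/0.0140 − 1) = 2.934 × 70.43 = 207 kΩ.

R_L(min) ≈ 207 kΩ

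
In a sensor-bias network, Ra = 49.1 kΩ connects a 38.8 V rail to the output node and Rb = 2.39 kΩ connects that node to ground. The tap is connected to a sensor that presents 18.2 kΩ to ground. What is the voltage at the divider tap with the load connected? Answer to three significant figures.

V_out ≈ 1.60 V

The load sits in parallel with Rb: Rb‖R_L = (2.39 × 18.2) / (2.39 + 18.2) = 2.113 kΩ.
V_out = 38.8 × 2.113 / (49.1 + 2.113) = 38.8 × 2.113/51.21 = 1.60 V.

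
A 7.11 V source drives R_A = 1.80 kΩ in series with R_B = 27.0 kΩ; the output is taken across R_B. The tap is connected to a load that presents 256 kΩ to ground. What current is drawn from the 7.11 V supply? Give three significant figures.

R_B‖R_L = 24.42 kΩ, so the source sees R_A + R_B‖R_L = 26.22 kΩ.
I = 7.11 V / 26.22 kΩ = 0.271 mA.

I ≈ 0.271 mA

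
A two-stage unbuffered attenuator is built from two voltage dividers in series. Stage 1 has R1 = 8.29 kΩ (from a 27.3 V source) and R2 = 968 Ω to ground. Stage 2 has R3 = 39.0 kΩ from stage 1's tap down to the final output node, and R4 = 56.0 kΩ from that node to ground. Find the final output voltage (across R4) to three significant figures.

V_out ≈ 1.67 V

Stage 2 presents R3+R4 = 95000 Ω as a load on stage 1's tap.
Stage 1's lower leg becomes R2‖(R3+R4) = 958.2 Ω, so V_mid = 27.3 × 958.2/9248 = 2.829 V.
Stage 2 is itself unloaded: V_out = V_mid × R4/(R3+R4) = 2.829 × 56000/95000 = 1.67 V.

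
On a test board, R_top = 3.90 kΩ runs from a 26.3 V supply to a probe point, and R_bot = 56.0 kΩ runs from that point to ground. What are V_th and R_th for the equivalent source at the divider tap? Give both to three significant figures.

V_th is the open-circuit tap voltage: 26.3 × 56.0/(3.90 + 56.0) = 24.6 V.
With the supply zeroed, R_top and R_bot appear in parallel from the tap: R_th = R_top‖R_bot = (3.90 × 56.0)/59.90 = 3.65 kΩ.

V_th = 24.6 V, R_th = 3.65 kΩ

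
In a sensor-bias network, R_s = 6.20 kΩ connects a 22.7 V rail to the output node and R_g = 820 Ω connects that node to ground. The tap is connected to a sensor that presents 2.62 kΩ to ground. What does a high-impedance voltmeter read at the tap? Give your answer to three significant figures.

The load sits in parallel with R_g: R_g‖R_L = (820 × 2620) / (820 + 2620) = 624.5 Ω.
V_out = 22.7 × 624.5 / (6200 + 624.5) = 22.7 × 624.5/6825 = 2.08 V.

V_out ≈ 2.08 V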